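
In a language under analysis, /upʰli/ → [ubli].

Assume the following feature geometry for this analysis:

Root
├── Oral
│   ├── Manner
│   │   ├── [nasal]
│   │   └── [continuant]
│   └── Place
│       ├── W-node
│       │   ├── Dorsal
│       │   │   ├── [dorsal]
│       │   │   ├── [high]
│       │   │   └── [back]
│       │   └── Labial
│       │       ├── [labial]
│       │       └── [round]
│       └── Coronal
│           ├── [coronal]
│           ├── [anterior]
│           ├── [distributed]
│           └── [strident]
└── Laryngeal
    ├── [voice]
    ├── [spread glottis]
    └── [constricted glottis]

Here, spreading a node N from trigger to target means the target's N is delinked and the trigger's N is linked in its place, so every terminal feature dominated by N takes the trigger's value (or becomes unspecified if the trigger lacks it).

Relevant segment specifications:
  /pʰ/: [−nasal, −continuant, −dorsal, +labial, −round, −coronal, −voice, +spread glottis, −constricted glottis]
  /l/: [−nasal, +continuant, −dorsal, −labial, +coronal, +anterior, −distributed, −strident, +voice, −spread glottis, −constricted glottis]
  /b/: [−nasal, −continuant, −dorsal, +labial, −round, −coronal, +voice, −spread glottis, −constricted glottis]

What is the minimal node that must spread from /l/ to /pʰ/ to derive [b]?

Laryngeal

Comparing /pʰ/ with its surface form [b], the features that change are [voice], [spread glottis].
In this geometry the lowest node dominating all of them is Laryngeal: every daughter of Laryngeal dominates only a proper subset, so no lower node suffices.
Delinking /pʰ/'s Laryngeal and associating /l/'s Laryngeal gives precisely the feature bundle of [b].
Had Root spread, [labial], [continuant] would have taken /l/'s values; they stay as in /pʰ/, confirming the spreading constituent is exactly Laryngeal.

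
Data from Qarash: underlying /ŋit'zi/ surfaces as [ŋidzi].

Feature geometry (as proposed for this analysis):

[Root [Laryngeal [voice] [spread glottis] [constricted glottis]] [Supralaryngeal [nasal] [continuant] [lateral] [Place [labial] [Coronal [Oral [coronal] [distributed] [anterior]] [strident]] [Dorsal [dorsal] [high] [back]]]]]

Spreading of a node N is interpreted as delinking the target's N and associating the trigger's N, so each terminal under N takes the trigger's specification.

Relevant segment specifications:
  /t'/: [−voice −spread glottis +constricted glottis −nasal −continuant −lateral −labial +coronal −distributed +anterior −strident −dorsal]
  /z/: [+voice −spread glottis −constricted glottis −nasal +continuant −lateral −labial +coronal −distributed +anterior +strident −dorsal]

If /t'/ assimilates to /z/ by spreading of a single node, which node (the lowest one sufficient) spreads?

Feature comparison: [voice], [constricted glottis] differ between /t'/ and [d]; the remaining terminals match.
Tracing each changed feature up the tree, the paths first meet at Laryngeal; any lower node misses at least one of them.
Delinking /t'/'s Laryngeal and associating /z/'s Laryngeal gives precisely the feature bundle of [d].
[continuant], [strident] — on which /z/ differs from /t'/ — are unchanged, so Root cannot have spread; the constituent is no larger than Laryngeal.

Laryngeal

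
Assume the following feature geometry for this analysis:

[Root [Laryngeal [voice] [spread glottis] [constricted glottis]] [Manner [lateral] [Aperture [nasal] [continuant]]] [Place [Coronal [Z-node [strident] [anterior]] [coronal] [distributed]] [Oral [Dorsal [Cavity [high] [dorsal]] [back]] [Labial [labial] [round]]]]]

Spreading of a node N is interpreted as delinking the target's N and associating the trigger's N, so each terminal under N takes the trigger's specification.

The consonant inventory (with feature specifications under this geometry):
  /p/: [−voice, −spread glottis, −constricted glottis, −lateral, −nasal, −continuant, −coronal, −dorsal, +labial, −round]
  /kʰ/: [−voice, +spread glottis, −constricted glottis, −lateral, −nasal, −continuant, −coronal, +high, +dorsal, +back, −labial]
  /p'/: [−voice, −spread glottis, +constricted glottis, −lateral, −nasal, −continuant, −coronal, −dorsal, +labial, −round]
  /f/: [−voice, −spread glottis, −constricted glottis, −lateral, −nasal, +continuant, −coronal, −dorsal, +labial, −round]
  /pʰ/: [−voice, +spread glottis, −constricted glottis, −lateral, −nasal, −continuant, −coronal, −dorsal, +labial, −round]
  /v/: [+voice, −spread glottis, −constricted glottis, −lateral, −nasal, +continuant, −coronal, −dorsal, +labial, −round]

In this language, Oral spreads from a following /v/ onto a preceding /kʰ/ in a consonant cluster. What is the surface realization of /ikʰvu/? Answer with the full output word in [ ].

The Oral node dominates the terminals [high], [dorsal], [back], [labial], [round].
The target acquires /v/'s values for everything under Oral — [−dorsal], [+labial], [−round] — while keeping its own [voice], [spread glottis], [constricted glottis], ….
The resulting bundle matches /pʰ/ in the inventory; substituting it for /kʰ/ gives [ipʰvu].

[ipʰvu]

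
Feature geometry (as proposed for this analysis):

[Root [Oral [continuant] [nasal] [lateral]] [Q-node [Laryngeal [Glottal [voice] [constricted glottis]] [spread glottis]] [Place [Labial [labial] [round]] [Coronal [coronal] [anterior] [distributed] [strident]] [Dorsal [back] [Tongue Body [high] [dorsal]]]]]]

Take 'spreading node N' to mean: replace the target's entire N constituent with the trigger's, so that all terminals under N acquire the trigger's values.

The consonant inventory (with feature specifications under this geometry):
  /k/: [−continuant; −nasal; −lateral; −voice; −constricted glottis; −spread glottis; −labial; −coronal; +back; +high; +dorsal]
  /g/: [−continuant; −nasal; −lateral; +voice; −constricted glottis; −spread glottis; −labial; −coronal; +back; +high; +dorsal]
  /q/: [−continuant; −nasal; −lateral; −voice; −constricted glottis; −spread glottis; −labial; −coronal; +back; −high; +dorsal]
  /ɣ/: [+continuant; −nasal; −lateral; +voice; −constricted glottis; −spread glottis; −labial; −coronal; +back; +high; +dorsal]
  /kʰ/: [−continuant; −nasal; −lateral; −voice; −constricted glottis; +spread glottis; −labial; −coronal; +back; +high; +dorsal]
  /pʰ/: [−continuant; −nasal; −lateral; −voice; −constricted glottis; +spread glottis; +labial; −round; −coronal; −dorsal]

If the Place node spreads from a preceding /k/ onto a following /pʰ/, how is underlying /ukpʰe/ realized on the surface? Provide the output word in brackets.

[ukkʰe]

The Place node dominates the terminals [labial], [round], [coronal], [anterior], [distributed], [strident], [back], [high], [dorsal].
The target acquires /k/'s values for everything under Place — [−labial], [−coronal], [+back], [+high], [+dorsal] — while keeping its own [continuant], [nasal], [lateral], ….
Among the inventory, only /kʰ/ has exactly this specification, giving the surface form [ukkʰe].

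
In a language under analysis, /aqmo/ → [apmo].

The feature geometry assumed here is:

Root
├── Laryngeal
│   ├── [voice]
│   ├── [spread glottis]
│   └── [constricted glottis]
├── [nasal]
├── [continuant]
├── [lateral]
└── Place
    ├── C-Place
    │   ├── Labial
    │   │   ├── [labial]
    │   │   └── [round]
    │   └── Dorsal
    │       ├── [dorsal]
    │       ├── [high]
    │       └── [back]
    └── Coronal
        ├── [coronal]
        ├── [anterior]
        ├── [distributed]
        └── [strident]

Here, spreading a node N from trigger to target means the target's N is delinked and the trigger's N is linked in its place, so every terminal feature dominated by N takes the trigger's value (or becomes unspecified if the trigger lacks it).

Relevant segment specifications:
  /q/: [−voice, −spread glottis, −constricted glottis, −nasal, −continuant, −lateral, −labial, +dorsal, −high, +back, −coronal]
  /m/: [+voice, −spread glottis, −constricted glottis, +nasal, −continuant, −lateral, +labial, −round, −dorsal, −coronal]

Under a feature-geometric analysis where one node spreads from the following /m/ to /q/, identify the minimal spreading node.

Comparing /q/ with its surface form [p], the features that change are [labial], [round], [dorsal], [high], [back].
These terminals are all dominated by C-Place, and no proper subconstituent of C-Place covers them all; C-Place is their lowest common ancestor.
If C-Place spreads, every terminal under it takes /m/'s value, producing [p] as observed.
Features on which the two segments disagree outside C-Place, such as [voice], [nasal], are unchanged — nothing dominating them spread, and C-Place is the minimal sufficient constituent.

C-Place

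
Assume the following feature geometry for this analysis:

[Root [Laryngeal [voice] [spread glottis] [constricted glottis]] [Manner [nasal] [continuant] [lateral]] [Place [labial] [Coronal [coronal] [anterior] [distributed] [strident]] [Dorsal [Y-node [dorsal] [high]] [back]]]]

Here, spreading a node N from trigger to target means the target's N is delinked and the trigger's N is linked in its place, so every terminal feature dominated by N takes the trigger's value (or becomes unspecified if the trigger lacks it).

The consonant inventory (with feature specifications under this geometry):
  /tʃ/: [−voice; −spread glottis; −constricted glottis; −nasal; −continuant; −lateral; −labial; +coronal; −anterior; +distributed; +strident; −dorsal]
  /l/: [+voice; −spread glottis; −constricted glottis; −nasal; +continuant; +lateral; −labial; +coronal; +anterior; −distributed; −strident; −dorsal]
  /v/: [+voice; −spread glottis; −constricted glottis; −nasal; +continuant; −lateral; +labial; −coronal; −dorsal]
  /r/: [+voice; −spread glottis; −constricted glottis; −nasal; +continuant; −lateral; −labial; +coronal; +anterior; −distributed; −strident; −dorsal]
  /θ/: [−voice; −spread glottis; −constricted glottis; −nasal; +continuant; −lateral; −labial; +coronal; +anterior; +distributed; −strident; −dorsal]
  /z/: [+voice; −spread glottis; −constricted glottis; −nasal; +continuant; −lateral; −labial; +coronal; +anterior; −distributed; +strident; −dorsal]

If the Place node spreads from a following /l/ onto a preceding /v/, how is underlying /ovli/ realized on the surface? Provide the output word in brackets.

The Place node dominates the terminals [labial], [coronal], [anterior], [distributed], [strident], [dorsal], [high], [back].
After delinking /v/'s Place and linking /l/'s, the affected terminals become [−labial], [+coronal], [+anterior], [−distributed], [−strident], [−dorsal]; [voice], [spread glottis], [constricted glottis], … (outside Place) are retained from /v/.
Among the inventory, only /r/ has exactly this specification, giving the surface form [orli].

[orli]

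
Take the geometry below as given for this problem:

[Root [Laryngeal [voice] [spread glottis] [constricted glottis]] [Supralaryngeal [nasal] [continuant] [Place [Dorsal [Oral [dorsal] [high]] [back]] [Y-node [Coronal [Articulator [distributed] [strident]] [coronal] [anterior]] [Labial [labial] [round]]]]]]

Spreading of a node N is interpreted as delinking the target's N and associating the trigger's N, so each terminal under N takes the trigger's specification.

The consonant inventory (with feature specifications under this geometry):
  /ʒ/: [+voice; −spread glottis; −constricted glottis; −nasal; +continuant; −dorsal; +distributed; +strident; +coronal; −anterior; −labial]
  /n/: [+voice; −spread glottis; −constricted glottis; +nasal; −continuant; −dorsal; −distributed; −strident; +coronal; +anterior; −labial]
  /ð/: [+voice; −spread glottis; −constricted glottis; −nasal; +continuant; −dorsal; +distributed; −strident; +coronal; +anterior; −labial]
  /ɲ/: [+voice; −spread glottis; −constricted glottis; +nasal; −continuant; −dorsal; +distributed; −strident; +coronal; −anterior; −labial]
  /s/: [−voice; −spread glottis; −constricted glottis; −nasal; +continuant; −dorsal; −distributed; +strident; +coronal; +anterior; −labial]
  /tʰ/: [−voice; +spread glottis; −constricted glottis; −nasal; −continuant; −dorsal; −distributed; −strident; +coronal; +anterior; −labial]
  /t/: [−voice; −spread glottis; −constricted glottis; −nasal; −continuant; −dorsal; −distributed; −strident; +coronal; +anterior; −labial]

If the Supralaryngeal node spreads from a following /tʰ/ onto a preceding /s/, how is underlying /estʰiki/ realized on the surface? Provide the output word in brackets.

[ettʰiki]

Terminals under Supralaryngeal in this geometry: [nasal], [continuant], [dorsal], [high], [back], [distributed], [strident], [coronal], [anterior], [labial], [round].
After delinking /s/'s Supralaryngeal and linking /tʰ/'s, the affected terminals become [−nasal], [−continuant], [−dorsal], [−distributed], [−strident], [+coronal], [+anterior], [−labial]; [voice], [spread glottis], [constricted glottis] (outside Supralaryngeal) are retained from /s/.
This feature bundle is that of [t], so /estʰiki/ surfaces as [ettʰiki].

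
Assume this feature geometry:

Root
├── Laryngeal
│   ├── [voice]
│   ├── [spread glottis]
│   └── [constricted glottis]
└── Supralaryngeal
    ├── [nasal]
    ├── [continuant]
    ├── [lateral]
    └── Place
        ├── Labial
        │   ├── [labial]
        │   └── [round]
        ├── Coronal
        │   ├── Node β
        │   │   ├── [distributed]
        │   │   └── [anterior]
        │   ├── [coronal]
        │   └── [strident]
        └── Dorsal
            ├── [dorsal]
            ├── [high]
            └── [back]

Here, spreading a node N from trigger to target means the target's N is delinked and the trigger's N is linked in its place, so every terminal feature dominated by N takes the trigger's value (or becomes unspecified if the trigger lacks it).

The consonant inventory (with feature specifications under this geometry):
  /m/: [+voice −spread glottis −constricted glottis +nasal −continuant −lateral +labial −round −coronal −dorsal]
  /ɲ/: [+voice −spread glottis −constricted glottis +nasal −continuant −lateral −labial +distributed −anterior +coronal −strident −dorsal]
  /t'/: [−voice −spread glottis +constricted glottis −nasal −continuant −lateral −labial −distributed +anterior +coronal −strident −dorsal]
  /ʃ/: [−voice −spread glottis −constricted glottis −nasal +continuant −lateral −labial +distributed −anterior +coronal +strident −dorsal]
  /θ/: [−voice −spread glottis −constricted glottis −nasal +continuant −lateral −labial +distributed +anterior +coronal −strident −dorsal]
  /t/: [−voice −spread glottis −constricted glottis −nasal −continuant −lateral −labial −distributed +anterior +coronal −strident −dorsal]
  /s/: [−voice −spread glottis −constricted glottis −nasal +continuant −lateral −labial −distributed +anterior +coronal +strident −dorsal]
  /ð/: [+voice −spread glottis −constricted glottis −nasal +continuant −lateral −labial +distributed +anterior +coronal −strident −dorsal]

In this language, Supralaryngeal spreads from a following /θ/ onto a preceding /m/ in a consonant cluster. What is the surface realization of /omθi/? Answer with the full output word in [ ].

[oðθi]

Terminals under Supralaryngeal in this geometry: [nasal], [continuant], [lateral], [labial], [round], [distributed], [anterior], [coronal], [strident], [dorsal], [high], [back].
After delinking /m/'s Supralaryngeal and linking /θ/'s, the affected terminals become [−nasal], [+continuant], [−lateral], [−labial], [+distributed], [+anterior], [+coronal], [−strident], [−dorsal]; [voice], [spread glottis], [constricted glottis] (outside Supralaryngeal) are retained from /m/.
This feature bundle is that of [ð], so /omθi/ surfaces as [oðθi].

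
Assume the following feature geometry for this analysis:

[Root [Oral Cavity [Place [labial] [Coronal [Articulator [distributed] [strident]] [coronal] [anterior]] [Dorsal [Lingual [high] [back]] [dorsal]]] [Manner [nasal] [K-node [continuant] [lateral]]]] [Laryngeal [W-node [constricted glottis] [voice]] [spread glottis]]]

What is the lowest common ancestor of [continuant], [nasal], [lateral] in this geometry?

Manner

[continuant] is immediately dominated by K-node.
[nasal] is immediately dominated by Manner.
[lateral] is immediately dominated by K-node.
The listed terminals split across distinct daughters of Manner, so Manner itself is the smallest node containing them all.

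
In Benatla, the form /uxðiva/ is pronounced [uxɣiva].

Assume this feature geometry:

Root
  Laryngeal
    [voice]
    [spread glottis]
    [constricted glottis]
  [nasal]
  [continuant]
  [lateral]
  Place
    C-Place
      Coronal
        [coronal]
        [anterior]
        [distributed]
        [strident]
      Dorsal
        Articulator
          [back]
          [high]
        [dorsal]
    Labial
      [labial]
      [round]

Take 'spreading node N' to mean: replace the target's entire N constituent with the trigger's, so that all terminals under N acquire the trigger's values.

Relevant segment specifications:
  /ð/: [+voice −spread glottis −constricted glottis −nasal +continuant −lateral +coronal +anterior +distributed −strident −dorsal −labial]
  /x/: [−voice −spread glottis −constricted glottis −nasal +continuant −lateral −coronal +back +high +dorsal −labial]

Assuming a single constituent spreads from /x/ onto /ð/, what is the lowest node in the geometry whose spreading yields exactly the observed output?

Feature comparison: [coronal], [anterior], [distributed], [strident], [dorsal], [high], [back] differ between /ð/ and [ɣ]; the remaining terminals match.
These terminals are all dominated by C-Place, and no proper subconstituent of C-Place covers them all; C-Place is their lowest common ancestor.
Delinking /ð/'s C-Place and associating /x/'s C-Place gives precisely the feature bundle of [ɣ].
[voice], a feature on which the two segments disagree outside C-Place, is unchanged — nothing dominating it spread, and C-Place is the minimal sufficient constituent.

C-Place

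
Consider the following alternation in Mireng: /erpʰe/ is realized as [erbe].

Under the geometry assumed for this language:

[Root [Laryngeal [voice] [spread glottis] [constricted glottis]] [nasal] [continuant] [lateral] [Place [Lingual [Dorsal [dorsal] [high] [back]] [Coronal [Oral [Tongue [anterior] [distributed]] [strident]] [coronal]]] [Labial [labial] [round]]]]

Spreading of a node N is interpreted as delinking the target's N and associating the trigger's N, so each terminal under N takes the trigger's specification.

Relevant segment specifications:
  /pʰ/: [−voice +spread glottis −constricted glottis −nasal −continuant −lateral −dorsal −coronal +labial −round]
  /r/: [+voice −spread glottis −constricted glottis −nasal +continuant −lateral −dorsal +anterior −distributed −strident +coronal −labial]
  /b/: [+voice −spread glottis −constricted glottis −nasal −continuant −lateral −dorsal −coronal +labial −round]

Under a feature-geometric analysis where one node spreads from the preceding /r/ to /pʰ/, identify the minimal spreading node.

Laryngeal

/pʰ/ and [b] differ in [voice], [spread glottis]; every other specified feature is identical.
The smallest constituent containing every changed terminal is Laryngeal — each of its daughters lacks at least one of the affected features.
If Laryngeal spreads, every terminal under it takes /r/'s value, producing [b] as observed.
[coronal], [continuant] — on which /r/ differs from /pʰ/ — are unchanged, so Root cannot have spread; the constituent is no larger than Laryngeal.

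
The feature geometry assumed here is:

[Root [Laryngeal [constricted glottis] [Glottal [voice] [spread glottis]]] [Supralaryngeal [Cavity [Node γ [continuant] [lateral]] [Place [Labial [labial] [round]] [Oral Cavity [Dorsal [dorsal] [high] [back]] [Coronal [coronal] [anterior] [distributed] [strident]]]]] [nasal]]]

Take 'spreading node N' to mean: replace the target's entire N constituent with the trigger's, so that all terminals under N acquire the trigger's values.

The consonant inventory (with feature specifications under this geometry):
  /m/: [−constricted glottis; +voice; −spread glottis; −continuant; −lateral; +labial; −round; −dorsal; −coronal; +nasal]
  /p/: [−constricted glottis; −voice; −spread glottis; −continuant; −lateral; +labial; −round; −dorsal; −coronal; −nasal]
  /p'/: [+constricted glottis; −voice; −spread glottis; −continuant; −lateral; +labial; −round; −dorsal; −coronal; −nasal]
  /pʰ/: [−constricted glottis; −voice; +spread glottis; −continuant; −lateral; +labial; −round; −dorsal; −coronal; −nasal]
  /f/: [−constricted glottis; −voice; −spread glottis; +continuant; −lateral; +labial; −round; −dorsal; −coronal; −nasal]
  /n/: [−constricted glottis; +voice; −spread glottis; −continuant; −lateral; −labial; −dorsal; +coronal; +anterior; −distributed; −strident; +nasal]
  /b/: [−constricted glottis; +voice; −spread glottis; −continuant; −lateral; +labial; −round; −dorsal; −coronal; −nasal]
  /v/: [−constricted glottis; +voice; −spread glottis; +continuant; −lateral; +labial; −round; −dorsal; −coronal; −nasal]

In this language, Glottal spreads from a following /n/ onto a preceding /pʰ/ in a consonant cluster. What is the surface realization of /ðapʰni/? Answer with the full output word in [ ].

[ðabni]

Terminals under Glottal in this geometry: [voice], [spread glottis].
After delinking /pʰ/'s Glottal and linking /n/'s, the affected terminals become [+voice], [−spread glottis]; [constricted glottis], [continuant], [lateral], … (outside Glottal) are retained from /pʰ/.
Among the inventory, only /b/ has exactly this specification, giving the surface form [ðabni].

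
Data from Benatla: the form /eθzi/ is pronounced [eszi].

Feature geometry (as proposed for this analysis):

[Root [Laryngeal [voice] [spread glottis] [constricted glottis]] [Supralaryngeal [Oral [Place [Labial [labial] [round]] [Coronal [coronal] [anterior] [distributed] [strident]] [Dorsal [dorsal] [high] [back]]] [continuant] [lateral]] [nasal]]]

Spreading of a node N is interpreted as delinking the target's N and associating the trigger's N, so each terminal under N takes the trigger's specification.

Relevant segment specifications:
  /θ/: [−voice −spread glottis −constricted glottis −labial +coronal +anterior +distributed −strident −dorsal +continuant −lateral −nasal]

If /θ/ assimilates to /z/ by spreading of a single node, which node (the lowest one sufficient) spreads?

Feature comparison: [distributed], [strident] differ between /θ/ and [s]; the remaining terminals match.
In this geometry the lowest node dominating all of them is Coronal: every daughter of Coronal dominates only a proper subset, so no lower node suffices.
Spreading Coronal from /z/ overwrites each of those terminals with /z/'s values, yielding exactly [s].
[voice] stays as in /θ/ although /z/ differs there, so no node dominating it spread; among the remaining candidates Coronal is the lowest that derives the output.

Coronal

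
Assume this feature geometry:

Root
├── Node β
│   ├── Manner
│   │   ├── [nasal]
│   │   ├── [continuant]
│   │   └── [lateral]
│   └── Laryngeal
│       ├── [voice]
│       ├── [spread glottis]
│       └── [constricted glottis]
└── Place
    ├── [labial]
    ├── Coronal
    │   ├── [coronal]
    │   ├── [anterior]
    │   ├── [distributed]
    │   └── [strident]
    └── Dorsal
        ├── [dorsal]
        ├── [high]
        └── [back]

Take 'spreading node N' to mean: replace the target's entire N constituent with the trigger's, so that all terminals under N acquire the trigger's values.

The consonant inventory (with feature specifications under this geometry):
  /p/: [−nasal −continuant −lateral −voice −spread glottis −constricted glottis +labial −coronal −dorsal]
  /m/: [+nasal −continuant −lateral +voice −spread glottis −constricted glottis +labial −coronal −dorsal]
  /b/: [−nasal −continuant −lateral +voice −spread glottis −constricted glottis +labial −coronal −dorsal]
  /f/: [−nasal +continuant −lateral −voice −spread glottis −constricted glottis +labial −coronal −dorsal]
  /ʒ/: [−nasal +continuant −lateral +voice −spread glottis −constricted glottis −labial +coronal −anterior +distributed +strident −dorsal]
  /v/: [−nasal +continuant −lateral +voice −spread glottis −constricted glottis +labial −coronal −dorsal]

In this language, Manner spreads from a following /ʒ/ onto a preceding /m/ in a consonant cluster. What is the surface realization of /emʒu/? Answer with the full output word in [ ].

Manner immediately or transitively dominates [nasal], [continuant], [lateral].
The target acquires /ʒ/'s values for everything under Manner — [−nasal], [+continuant], [−lateral] — while keeping its own [voice], [spread glottis], [constricted glottis], ….
Among the inventory, only /v/ has exactly this specification, giving the surface form [evʒu].

[evʒu]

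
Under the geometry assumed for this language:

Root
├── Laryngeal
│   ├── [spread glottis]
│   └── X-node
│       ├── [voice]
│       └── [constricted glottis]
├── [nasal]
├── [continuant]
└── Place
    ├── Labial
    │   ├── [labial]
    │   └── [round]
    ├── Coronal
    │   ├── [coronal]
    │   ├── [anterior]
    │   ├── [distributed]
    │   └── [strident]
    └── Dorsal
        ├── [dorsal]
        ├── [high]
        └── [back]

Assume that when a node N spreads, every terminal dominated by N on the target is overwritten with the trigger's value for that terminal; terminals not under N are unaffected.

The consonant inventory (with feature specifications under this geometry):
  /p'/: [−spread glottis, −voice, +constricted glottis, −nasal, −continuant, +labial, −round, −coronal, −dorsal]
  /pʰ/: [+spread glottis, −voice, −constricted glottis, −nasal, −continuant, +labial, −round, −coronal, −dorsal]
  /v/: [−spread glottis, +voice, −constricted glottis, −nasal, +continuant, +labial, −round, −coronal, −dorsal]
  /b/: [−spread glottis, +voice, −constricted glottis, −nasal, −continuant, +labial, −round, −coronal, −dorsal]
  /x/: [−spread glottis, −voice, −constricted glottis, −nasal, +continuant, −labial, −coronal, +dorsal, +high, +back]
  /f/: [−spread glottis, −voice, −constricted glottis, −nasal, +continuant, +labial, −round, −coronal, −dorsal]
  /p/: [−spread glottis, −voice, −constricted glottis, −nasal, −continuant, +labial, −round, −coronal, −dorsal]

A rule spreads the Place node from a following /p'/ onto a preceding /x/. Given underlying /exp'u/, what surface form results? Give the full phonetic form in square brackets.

[efp'u]

Terminals under Place in this geometry: [labial], [round], [coronal], [anterior], [distributed], [strident], [dorsal], [high], [back].
After delinking /x/'s Place and linking /p'/'s, the affected terminals become [+labial], [−round], [−coronal], [−dorsal]; [spread glottis], [voice], [constricted glottis], … (outside Place) are retained from /x/.
Among the inventory, only /f/ has exactly this specification, giving the surface form [efp'u].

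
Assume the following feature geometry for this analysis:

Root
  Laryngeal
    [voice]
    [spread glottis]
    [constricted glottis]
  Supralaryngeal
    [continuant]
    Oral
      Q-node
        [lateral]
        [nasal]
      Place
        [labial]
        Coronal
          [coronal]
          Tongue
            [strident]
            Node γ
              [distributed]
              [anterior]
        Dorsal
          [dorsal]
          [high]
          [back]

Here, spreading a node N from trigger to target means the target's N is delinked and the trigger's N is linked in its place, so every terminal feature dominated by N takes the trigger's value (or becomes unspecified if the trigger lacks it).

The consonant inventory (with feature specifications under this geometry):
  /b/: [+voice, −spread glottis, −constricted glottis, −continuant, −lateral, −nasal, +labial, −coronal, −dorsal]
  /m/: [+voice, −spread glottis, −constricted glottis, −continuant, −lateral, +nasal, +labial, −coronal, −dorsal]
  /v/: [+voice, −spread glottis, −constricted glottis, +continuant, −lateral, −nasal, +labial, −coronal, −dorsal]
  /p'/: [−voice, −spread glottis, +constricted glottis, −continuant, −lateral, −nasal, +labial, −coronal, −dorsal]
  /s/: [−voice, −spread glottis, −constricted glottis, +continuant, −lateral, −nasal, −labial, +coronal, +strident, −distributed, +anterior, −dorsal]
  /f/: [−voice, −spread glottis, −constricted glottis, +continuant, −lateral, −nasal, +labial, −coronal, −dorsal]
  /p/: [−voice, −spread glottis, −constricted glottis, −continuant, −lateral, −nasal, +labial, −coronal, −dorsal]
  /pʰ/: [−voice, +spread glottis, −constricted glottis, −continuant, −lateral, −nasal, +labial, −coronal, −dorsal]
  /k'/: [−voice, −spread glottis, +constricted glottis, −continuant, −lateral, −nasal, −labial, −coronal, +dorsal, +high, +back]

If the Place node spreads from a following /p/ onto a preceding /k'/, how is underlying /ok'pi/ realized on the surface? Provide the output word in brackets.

Terminals under Place in this geometry: [labial], [coronal], [strident], [distributed], [anterior], [dorsal], [high], [back].
After delinking /k'/'s Place and linking /p/'s, the affected terminals become [+labial], [−coronal], [−dorsal]; [voice], [spread glottis], [constricted glottis], … (outside Place) are retained from /k'/.
Among the inventory, only /p'/ has exactly this specification, giving the surface form [op'pi].

[op'pi]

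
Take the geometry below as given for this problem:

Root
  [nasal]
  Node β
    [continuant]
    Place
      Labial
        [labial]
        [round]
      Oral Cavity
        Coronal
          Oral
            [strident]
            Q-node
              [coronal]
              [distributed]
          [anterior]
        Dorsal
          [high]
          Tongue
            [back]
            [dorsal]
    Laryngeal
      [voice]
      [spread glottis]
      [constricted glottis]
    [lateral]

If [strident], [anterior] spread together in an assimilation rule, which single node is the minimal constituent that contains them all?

[strident] is immediately dominated by Oral.
[anterior] is immediately dominated by Coronal.
The listed terminals split across distinct daughters of Coronal, so Coronal itself is the smallest node containing them all.

Coronal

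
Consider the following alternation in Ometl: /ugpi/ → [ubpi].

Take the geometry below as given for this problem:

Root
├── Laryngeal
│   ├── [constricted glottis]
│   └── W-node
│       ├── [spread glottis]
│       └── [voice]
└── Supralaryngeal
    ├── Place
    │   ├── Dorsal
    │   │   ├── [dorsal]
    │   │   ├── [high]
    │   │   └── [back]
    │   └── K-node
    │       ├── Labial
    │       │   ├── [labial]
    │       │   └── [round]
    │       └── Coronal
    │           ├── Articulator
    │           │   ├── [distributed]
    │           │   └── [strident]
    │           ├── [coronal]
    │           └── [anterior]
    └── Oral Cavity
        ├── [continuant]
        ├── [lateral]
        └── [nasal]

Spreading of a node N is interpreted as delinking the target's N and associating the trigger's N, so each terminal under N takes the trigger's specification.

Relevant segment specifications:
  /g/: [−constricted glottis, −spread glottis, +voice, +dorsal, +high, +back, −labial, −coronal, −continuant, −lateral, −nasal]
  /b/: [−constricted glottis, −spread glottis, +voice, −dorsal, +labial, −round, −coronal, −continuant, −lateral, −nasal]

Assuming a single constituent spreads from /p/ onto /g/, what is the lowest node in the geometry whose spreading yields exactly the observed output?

Comparing /g/ with its surface form [b], the features that change are [labial], [round], [dorsal], [high], [back].
Tracing each changed feature up the tree, the paths first meet at Place; any lower node misses at least one of them.
Spreading Place from /p/ overwrites each of those terminals with /p/'s values, yielding exactly [b].
[voice] stays as in /g/ although /p/ differs there, so no node dominating it spread; among the remaining candidates Place is the lowest that derives the output.

Place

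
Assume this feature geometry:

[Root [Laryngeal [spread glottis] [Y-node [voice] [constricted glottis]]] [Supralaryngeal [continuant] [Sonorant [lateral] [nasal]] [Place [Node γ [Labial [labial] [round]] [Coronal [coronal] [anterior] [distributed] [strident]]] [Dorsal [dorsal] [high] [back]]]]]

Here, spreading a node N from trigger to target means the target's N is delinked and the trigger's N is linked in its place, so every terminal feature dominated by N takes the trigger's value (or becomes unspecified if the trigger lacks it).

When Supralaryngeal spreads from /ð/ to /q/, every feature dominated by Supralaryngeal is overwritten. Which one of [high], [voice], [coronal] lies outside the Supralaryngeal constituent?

Under this geometry, Supralaryngeal contains [continuant], [lateral], [nasal], [labial], [round], [coronal], [anterior], [distributed], [strident], [dorsal], [high], [back].
Spreading Supralaryngeal replaces [coronal], [high] with the trigger's values, since each sits inside the Supralaryngeal constituent.
But [voice] is a dependent of Y-node, outside Supralaryngeal; it is therefore untouched by the spreading.

[voice]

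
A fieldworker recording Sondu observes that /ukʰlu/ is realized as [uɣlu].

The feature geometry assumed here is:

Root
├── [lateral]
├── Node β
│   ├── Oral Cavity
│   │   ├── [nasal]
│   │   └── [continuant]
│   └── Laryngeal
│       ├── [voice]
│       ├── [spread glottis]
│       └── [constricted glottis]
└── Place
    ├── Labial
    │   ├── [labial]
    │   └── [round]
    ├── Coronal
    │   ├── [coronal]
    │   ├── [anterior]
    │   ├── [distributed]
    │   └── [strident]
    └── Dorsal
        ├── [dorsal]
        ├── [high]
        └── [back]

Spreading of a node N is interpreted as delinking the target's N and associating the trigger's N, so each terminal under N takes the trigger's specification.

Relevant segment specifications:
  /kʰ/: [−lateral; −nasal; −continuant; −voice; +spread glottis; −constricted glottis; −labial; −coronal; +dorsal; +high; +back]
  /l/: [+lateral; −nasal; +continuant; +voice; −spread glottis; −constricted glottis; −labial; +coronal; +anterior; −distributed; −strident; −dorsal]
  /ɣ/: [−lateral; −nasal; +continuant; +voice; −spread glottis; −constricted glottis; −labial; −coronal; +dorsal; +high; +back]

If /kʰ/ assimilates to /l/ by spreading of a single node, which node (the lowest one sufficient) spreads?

Node β

/kʰ/ and [ɣ] differ in [voice], [spread glottis], [continuant]; every other specified feature is identical.
The smallest constituent containing every changed terminal is Node β — each of its daughters lacks at least one of the affected features.
Spreading Node β from /l/ overwrites each of those terminals with /l/'s values, yielding exactly [ɣ].
Since [coronal], [dorsal] are preserved even though /l/ disagrees there, no node above Node β spread.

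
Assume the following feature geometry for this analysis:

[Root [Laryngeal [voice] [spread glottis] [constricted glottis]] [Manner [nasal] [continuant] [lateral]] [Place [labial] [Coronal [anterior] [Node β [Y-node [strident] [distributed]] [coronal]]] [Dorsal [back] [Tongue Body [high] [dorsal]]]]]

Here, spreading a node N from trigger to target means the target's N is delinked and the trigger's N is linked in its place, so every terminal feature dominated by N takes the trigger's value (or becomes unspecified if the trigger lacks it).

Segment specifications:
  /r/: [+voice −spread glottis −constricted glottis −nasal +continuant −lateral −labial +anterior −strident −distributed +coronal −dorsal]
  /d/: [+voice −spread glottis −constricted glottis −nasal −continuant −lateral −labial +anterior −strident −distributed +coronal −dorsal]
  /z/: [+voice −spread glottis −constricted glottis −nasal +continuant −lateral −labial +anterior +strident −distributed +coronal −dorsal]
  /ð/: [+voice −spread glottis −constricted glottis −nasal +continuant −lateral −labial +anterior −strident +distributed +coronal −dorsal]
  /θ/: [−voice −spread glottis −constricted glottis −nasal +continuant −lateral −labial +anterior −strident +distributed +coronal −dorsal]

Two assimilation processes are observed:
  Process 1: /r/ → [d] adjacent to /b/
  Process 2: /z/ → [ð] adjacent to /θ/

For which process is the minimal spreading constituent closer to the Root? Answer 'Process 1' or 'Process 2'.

Process 1

Process 1 alters [continuant]; the lowest dominating node is [continuant] (depth 2 from Root).
Process 2 alters [distributed], [strident]; the lowest common ancestor is Y-node (depth 4 from Root).
[continuant] is closer to Root than Y-node, so Process 1 spreads the higher node.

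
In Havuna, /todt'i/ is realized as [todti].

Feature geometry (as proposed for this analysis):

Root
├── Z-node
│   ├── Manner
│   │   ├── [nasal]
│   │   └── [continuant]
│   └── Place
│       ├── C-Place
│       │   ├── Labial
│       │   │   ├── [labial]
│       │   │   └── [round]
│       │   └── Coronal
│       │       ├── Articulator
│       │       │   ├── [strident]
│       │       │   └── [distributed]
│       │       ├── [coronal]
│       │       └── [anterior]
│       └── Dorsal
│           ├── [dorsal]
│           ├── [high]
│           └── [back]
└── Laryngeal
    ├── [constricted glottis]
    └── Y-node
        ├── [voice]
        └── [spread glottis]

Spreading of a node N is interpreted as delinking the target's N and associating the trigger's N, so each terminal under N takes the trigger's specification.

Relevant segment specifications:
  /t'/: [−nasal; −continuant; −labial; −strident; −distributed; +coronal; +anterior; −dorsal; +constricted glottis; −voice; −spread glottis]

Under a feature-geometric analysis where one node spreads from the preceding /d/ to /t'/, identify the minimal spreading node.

[constricted glottis]

The alternation /t'/ → [t] changes [constricted glottis] and nothing else.
Since just one terminal is affected and it takes /d/'s value, spreading the terminal [constricted glottis] alone is sufficient and minimal.
Had Laryngeal or a higher node spread, [voice] would have taken /d/'s value; it stays as in /t'/, confirming the spreading constituent is exactly [constricted glottis].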